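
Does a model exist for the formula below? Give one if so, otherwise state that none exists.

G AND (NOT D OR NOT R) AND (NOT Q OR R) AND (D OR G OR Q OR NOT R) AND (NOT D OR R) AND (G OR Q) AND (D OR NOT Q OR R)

G: True, D: False, R: True, Q: False

Unit clause (G) forces G = True.
Set D = False.
Set R = True.
Set Q = False.
Check each clause:
  (G): G holds.
  (NOT D OR NOT R): NOT D holds.
  (NOT Q OR R): NOT Q holds.
  (D OR G OR Q OR NOT R): G holds.
  (NOT D OR R): NOT D holds.
  (G OR Q): G holds.
  (D OR NOT Q OR R): NOT Q holds.
All clauses satisfied.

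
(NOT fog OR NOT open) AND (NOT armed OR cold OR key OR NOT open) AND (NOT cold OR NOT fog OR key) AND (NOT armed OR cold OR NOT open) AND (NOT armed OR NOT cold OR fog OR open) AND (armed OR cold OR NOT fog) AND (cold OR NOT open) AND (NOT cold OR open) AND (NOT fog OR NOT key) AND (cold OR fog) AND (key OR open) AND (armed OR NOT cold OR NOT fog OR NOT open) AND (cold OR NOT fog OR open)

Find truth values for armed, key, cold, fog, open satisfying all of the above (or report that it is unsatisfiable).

Set armed = True.
Set key = True.
  then (NOT fog OR NOT key) forces fog = False.
  then (cold OR fog) forces cold = True.
  then (NOT armed OR NOT cold OR fog OR open) forces open = True.
All clauses satisfied.

armed=T; key=T; cold=T; fog=F; open=T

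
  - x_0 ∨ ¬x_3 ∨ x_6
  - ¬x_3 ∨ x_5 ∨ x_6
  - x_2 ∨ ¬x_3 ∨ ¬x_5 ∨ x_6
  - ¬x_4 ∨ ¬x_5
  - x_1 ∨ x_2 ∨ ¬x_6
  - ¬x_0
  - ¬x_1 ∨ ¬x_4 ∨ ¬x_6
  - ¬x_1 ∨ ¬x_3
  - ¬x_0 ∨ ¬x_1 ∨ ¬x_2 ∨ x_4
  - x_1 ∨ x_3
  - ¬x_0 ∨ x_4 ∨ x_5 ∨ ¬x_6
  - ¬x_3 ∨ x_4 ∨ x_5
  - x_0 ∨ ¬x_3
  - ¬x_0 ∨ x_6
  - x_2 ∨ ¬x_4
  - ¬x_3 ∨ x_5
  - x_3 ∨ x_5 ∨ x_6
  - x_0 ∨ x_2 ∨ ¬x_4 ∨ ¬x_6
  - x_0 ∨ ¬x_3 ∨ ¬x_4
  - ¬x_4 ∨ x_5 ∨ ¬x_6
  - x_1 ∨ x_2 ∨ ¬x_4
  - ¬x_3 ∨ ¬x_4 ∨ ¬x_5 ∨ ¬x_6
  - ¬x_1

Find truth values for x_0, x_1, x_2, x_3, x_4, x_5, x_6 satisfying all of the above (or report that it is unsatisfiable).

Case x_0 = True:
  Clause (¬x_0) is falsified — contradiction.
Case x_0 = False:
  (x_0 ∨ ¬x_3) forces x_3 = False.
  (x_1 ∨ x_3) forces x_1 = True.
  Clause (¬x_1) is falsified — contradiction.
Both cases fail, so the formula is unsatisfiable.

Unsatisfiable — no assignment works.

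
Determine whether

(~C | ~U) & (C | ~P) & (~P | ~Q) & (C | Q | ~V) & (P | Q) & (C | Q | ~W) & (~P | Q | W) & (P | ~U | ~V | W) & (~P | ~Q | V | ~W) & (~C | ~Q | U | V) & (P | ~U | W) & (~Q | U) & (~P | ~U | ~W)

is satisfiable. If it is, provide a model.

U = False; P = True; C = True; Q = False; V = True; W = True

Set U = False.
  then (~Q | U) forces Q = False.
  then (P | Q) forces P = True.
  then (~P | Q | W) forces W = True.
  then (C | ~P) forces C = True.
Set V = True.
All clauses satisfied.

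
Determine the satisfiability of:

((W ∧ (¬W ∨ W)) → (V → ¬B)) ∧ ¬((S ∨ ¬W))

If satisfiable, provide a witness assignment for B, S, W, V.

B: False, S: False, W: True, V: False

  (W ∧ (¬W ∨ W)) → (V → ¬B) = True
    W ∧ (¬W ∨ W) = True
      ¬W ∨ W = True
        ¬W = False
    V → ¬B = True
      ¬B = True
  ¬((S ∨ ¬W)) = True
    S ∨ ¬W = False
      ¬W = False
Both conjuncts True, so the formula holds.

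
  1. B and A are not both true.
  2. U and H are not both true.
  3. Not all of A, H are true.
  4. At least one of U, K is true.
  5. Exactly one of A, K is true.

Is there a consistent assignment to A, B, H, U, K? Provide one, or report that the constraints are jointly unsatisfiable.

A = True, B = False, H = False, U = True, K = False

  (1) B=F, A=T — not both ✓
  (2) U=T, H=F — not both ✓
  (3) {A, H}: 1/2 true — not all ✓
  (4) {U, K}: 1 true — at least one ✓
  (5) {A, K}: 1 true — exactly one ✓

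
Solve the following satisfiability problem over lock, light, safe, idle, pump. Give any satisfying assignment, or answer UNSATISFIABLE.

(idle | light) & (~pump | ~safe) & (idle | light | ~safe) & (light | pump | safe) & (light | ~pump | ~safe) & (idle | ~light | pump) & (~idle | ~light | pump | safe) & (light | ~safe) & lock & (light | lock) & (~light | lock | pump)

lock: True, light: True, safe: True, idle: True, pump: False

Unit clause (lock) forces lock = True.
Set light = True.
Set safe = True.
  then (~pump | ~safe) forces pump = False.
  then (idle | ~light | pump) forces idle = True.
All clauses satisfied.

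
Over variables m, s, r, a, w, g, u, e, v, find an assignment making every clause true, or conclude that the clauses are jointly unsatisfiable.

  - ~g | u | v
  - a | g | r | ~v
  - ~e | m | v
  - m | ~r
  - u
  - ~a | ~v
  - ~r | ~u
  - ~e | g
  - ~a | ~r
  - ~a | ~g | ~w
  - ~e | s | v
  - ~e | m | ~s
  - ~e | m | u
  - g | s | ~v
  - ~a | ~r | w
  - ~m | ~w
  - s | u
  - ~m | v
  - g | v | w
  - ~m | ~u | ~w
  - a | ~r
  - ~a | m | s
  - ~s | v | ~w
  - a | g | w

Unit clause (u) forces u = True.
In (~r | ~u) only ~r is left, so r = False.
Set m = False.
Set s = True.
  then (~e | m | ~s) forces e = False.
Set a = True.
  then (~a | ~v) forces v = False.
  then (~s | v | ~w) forces w = False.
  then (g | v | w) forces g = True.
All clauses satisfied.

m: False, s: True, r: False, a: True, w: False, g: True, u: True, e: False, v: False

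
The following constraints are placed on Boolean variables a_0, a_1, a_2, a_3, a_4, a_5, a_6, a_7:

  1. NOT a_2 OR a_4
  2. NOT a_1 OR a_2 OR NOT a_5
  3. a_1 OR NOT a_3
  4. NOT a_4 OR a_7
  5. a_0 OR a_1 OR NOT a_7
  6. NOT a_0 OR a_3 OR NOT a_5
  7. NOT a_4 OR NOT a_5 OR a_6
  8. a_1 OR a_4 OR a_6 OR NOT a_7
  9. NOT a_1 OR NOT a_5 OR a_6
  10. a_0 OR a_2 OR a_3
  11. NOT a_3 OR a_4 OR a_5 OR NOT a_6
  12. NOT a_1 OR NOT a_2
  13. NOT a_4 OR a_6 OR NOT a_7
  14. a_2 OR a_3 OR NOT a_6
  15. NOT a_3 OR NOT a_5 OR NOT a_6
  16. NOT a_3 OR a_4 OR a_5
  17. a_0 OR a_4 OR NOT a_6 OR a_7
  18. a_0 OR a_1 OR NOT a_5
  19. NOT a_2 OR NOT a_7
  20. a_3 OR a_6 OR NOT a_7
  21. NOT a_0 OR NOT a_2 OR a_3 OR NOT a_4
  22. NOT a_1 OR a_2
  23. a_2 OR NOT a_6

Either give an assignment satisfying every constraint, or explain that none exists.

Set a_0 = True.
Try a_1 = True:
  (NOT a_1 OR NOT a_2) forces a_2 = False.
  clause (NOT a_1 OR a_2) is falsified — backtrack.
So a_1 = False.
  then (a_1 OR NOT a_3) forces a_3 = False.
  then (NOT a_0 OR a_3 OR NOT a_5) forces a_5 = False.
Set a_2 = False.
  then (a_2 OR a_3 OR NOT a_6) forces a_6 = False.
  then (a_3 OR a_6 OR NOT a_7) forces a_7 = False.
  then (NOT a_4 OR a_7) forces a_4 = False.
All clauses satisfied.

a_0=T; a_1=F; a_2=F; a_3=F; a_4=F; a_5=F; a_6=F; a_7=F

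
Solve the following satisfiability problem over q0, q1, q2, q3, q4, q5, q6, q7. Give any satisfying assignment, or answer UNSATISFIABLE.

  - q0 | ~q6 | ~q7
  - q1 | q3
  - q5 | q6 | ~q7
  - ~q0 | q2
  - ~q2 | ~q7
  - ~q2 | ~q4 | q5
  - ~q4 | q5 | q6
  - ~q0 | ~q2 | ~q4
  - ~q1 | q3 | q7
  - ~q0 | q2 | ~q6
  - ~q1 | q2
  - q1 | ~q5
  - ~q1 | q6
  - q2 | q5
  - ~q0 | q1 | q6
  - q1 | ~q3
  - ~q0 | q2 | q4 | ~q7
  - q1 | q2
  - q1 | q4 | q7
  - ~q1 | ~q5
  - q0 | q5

Try q0 = False:
  (q0 | q5) forces q5 = True.
  (q1 | ~q5) forces q1 = True.
  clause (~q1 | ~q5) is falsified — backtrack.
So q0 = True.
  then (~q0 | q2) forces q2 = True.
  then (~q2 | ~q7) forces q7 = False.
  then (~q0 | ~q2 | ~q4) forces q4 = False.
  then (q1 | q4 | q7) forces q1 = True.
  then (~q1 | ~q5) forces q5 = False.
  then (~q1 | q3 | q7) forces q3 = True.
  then (~q1 | q6) forces q6 = True.
All clauses satisfied.

q0 = True; q1 = True; q2 = True; q3 = True; q4 = False; q5 = False; q6 = True; q7 = False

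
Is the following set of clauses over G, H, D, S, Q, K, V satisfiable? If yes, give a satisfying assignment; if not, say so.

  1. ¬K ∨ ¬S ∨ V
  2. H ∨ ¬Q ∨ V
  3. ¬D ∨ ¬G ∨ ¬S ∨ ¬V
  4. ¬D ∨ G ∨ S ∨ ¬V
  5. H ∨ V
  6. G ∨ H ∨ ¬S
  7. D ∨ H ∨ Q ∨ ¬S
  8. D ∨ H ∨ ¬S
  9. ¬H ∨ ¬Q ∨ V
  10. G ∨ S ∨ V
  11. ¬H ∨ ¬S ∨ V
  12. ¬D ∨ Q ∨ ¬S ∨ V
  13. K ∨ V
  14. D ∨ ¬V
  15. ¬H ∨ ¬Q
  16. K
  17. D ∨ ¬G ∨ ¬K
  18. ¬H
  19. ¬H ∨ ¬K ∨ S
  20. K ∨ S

Unit clause (K) forces K = True.
Unit clause (¬H) forces H = False.
In (H ∨ V) only V is left, so V = True.
In (D ∨ ¬V) only D is left, so D = True.
Set G = True.
  then (¬D ∨ ¬G ∨ ¬S ∨ ¬V) forces S = False.
Set Q = False.
All clauses satisfied.

G = True, H = False, D = True, S = False, Q = False, K = True, V = True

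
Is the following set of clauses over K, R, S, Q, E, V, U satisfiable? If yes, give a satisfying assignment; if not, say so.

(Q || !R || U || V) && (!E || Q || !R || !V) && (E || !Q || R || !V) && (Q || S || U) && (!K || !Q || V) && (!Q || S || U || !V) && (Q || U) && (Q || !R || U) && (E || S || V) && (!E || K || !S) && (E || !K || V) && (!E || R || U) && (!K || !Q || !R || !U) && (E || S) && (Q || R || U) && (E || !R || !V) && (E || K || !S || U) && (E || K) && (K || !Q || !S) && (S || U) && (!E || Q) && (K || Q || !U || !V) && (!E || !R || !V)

Set K = False.
  then (E || K) forces E = True.
  then (!E || Q) forces Q = True.
  then (!E || K || !S) forces S = False.
  then (S || U) forces U = True.
Set R = False.
Set V = True.
All clauses satisfied.

K = False, R = False, S = False, Q = True, E = True, V = True, U = True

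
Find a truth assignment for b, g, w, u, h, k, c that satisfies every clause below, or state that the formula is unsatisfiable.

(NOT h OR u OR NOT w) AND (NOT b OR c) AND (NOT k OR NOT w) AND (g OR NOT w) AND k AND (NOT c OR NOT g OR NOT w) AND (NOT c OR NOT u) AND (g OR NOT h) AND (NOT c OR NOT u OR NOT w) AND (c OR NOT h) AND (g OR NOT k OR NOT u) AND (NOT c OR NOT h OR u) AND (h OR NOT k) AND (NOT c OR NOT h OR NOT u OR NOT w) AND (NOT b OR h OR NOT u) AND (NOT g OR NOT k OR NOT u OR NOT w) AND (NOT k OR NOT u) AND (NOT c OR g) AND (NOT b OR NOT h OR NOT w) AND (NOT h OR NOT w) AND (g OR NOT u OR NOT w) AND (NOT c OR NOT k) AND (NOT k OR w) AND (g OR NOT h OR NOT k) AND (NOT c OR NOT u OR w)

Unsatisfiable — no assignment works.

Case k = True:
  (NOT k OR NOT w) forces w = False.
  Clause (NOT k OR w) is falsified — contradiction.
Case k = False:
  Clause (k) is falsified — contradiction.
Both cases fail, so the formula is unsatisfiable.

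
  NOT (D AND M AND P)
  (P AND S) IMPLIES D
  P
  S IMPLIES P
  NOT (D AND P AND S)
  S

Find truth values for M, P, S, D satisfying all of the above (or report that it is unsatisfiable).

Unsatisfiable

Case P = True:
  (S) forces S = True.
  (NOT D OR NOT P OR NOT S) forces D = False.
  Clause (D OR NOT P OR NOT S) is falsified — contradiction.
Case P = False:
  Clause (P) is falsified — contradiction.
Both cases fail, so the formula is unsatisfiable.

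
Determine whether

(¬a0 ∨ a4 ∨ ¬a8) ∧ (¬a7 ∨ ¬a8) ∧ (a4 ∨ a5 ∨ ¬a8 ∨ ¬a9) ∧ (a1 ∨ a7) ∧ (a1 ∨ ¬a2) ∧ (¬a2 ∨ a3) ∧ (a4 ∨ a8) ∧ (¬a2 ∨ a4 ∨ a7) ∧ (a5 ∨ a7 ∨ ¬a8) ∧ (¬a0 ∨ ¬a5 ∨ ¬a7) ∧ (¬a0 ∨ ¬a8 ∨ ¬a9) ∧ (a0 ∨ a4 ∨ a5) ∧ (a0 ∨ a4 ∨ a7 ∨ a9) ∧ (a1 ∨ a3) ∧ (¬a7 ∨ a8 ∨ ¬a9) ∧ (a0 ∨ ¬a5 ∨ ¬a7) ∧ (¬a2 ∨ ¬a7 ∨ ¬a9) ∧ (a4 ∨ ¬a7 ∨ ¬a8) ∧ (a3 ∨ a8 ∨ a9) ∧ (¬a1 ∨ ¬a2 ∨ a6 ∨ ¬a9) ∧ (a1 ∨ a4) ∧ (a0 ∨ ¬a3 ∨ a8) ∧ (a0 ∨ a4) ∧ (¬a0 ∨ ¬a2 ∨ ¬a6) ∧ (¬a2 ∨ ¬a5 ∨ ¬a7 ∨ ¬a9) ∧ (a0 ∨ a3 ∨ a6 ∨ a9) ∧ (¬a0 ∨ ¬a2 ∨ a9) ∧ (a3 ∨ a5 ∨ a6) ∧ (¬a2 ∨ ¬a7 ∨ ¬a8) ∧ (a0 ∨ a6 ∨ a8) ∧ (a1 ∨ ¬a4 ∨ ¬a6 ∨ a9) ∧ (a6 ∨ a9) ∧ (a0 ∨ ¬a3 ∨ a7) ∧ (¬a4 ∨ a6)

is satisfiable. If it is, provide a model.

Set a0 = True.
Set a1 = True.
Try a2 = True:
  (¬a2 ∨ a3) forces a3 = True.
  (¬a0 ∨ ¬a2 ∨ ¬a6) forces a6 = False.
  (¬a1 ∨ ¬a2 ∨ a6 ∨ ¬a9) forces a9 = False.
  clause (¬a0 ∨ ¬a2 ∨ a9) is falsified — backtrack.
So a2 = False.
Set a3 = True.
Set a4 = True.
  then (¬a4 ∨ a6) forces a6 = True.
Set a5 = True.
  then (¬a0 ∨ ¬a5 ∨ ¬a7) forces a7 = False.
Set a8 = False.
Set a9 = True.
All clauses satisfied.

a0: True, a1: True, a2: False, a3: True, a4: True, a5: True, a6: True, a7: False, a8: False, a9: True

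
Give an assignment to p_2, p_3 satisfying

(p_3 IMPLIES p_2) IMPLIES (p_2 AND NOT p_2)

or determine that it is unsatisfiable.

p_2 = False, p_3 = True

  (p_3 IMPLIES p_2) IMPLIES (p_2 AND NOT p_2) = True
    p_3 IMPLIES p_2 = False
    p_2 AND NOT p_2 = False
      NOT p_2 = True
The formula evaluates to True.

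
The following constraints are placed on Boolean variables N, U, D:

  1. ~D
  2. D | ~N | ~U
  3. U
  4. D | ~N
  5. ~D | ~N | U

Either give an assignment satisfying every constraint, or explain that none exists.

N = False, U = True, D = False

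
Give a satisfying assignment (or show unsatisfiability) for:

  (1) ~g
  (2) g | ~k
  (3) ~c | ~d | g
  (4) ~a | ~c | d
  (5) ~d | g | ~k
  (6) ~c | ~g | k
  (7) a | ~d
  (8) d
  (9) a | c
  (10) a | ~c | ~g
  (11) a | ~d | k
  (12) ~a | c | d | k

Unit clause (~g) forces g = False.
In (g | ~k) only ~k is left, so k = False.
Unit clause (d) forces d = True.
In (a | ~d | k) only a is left, so a = True.
In (~c | ~d | g) only ~c is left, so c = False.
All clauses satisfied.

g=F; d=T; a=T; c=F; k=F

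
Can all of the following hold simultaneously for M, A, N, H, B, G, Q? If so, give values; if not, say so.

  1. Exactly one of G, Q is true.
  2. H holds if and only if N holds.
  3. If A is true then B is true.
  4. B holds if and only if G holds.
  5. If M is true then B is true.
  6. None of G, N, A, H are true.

M = False, A = False, N = False, H = False, B = False, G = False, Q = True

  (1) {G, Q}: 1 true — exactly one ✓
  (2) H=F, N=F — same ✓
  (3) A=F ⇒ B: vacuous ✓
  (4) B=F, G=F — same ✓
  (5) M=F ⇒ B: vacuous ✓
  (6) {G, N, A, H}: 0 true — none ✓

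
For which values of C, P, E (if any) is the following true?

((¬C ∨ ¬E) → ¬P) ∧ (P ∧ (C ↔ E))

C = True, P = True, E = True

  (¬C ∨ ¬E) → ¬P = True
    ¬C ∨ ¬E = False
      ¬C = False
      ¬E = False
    ¬P = False
  P ∧ (C ↔ E) = True
    C ↔ E = True
Both conjuncts True, so the formula holds.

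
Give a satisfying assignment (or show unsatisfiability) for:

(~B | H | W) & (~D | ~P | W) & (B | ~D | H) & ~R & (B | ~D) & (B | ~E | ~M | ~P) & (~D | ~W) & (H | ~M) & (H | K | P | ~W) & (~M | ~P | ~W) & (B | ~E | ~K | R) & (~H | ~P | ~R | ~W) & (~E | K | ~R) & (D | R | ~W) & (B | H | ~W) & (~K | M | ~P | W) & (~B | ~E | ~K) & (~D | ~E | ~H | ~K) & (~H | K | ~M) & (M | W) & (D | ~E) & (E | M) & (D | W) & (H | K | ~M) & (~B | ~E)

Unit clause (~R) forces R = False.
Set K = True.
Try H = False:
  (H | ~M) forces M = False.
  (M | W) forces W = True.
  (~D | ~W) forces D = False.
  clause (D | R | ~W) is falsified — backtrack.
So H = True.
Set E = False.
  then (E | M) forces M = True.
Set W = False.
  then (D | W) forces D = True.
  then (~D | ~P | W) forces P = False.
  then (B | ~D) forces B = True.
All clauses satisfied.

K=T, H=T, E=F, M=T, W=F, B=T, R=F, P=F, D=T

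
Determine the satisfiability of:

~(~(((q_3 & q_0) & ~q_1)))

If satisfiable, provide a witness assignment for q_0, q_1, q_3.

q_0 = True; q_1 = False; q_3 = True

  ~(~(((q_3 & q_0) & ~q_1))) = True
    ~(((q_3 & q_0) & ~q_1)) = False
      (q_3 & q_0) & ~q_1 = True
        q_3 & q_0 = True
        ~q_1 = True
The formula evaluates to True.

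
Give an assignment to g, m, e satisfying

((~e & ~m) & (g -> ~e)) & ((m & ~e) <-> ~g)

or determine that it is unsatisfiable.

g=T, m=F, e=F

  (~e & ~m) & (g -> ~e) = True
    ~e & ~m = True
      ~e = True
      ~m = True
    g -> ~e = True
      ~e = True
  (m & ~e) <-> ~g = True
    m & ~e = False
      ~e = True
    ~g = False
Both conjuncts True, so the formula holds.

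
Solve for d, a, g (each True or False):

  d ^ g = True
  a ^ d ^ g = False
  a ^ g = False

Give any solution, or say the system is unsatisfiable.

d: False, a: True, g: True

d ^ g = F ^ T = True ✓
a ^ d ^ g = T ^ F ^ T = False ✓
a ^ g = T ^ T = False ✓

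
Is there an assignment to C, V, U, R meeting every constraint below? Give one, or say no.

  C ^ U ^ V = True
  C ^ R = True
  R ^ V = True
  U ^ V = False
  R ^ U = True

C: True, V: True, U: True, R: False

C ^ U ^ V = T ^ T ^ T = True ✓
C ^ R = T ^ F = True ✓
R ^ V = F ^ T = True ✓
U ^ V = T ^ T = False ✓
R ^ U = F ^ T = True ✓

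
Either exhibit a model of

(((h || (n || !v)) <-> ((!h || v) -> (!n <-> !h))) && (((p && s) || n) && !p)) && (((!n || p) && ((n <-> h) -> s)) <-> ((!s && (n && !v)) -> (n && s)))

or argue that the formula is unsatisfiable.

s = False; p = False; h = True; n = True; v = False

  ((h || (n || !v)) <-> ((!h || v) -> (!n <-> !h))) && (((p && s) || n) && !p) = True
    (h || (n || !v)) <-> ((!h || v) -> (!n <-> !h)) = True
      h || (n || !v) = True
        n || !v = True
          !v = True
      (!h || v) -> (!n <-> !h) = True
        !h || v = False
          !h = False
        !n <-> !h = True
          !n = False
          !h = False
    ((p && s) || n) && !p = True
      (p && s) || n = True
        p && s = False
      !p = True
  ((!n || p) && ((n <-> h) -> s)) <-> ((!s && (n && !v)) -> (n && s)) = True
    (!n || p) && ((n <-> h) -> s) = False
      !n || p = False
        !n = False
      (n <-> h) -> s = False
        n <-> h = True
    (!s && (n && !v)) -> (n && s) = False
      !s && (n && !v) = True
        !s = True
        n && !v = True
          !v = True
      n && s = False
Both conjuncts True, so the formula holds.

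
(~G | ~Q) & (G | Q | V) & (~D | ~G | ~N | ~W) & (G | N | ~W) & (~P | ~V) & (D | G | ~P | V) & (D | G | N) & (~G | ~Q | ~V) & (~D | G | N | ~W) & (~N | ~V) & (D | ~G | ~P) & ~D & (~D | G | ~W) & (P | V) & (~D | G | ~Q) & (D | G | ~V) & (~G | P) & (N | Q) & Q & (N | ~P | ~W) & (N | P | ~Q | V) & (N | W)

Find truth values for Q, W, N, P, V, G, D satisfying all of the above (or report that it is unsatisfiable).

Case Q = True:
  (~G | ~Q) forces G = False.
  (~D) forces D = False.
  (D | G | N) forces N = True.
  (~N | ~V) forces V = False.
  (D | G | ~P | V) forces P = False.
  Clause (P | V) is falsified — contradiction.
Case Q = False:
  Clause (Q) is falsified — contradiction.
Both cases fail, so the formula is unsatisfiable.

UNSATISFIABLE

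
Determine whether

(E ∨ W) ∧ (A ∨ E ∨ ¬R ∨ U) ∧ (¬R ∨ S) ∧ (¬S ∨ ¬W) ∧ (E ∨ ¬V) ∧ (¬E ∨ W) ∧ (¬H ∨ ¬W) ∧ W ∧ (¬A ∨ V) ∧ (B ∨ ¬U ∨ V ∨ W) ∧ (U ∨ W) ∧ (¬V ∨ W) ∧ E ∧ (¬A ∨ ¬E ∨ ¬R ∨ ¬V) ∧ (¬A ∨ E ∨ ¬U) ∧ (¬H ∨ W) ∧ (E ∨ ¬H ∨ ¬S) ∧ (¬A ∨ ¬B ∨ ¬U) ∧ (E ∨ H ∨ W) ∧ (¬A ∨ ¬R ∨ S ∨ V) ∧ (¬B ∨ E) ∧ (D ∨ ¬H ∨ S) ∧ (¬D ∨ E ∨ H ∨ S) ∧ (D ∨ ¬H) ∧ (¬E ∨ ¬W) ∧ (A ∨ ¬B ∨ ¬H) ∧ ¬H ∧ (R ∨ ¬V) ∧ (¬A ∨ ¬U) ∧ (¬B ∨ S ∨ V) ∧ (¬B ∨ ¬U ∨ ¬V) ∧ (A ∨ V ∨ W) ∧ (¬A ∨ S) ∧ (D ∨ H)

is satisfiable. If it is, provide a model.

Case E = True:
  (¬E ∨ W) forces W = True.
  Clause (¬E ∨ ¬W) is falsified — contradiction.
Case E = False:
  Clause (E) is falsified — contradiction.
Both cases fail, so the formula is unsatisfiable.

The formula is unsatisfiable.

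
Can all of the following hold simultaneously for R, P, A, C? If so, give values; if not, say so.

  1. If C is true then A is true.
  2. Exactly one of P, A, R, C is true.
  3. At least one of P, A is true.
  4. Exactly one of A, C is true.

R: False; P: False; A: True; C: False

  (1) C=F ⇒ A: vacuous ✓
  (2) {P, A, R, C}: 1 true — exactly one ✓
  (3) {P, A}: 1 true — at least one ✓
  (4) {A, C}: 1 true — exactly one ✓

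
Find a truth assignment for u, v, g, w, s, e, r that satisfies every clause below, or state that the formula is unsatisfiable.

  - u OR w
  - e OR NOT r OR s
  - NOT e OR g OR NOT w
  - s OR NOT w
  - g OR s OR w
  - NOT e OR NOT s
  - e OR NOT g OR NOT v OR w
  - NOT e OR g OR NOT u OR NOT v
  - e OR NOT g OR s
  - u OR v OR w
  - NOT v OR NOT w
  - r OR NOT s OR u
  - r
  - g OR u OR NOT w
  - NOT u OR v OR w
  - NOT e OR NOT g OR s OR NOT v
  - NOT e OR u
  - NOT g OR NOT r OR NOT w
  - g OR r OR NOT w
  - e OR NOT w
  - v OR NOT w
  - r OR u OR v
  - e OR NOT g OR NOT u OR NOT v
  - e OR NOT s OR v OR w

u = True; v = True; g = False; w = False; s = True; e = False; r = True

Unit clause (r) forces r = True.
Try u = False:
  (u OR w) forces w = True.
  (s OR NOT w) forces s = True.
  (NOT e OR NOT s) forces e = False.
  clause (e OR NOT w) is falsified — backtrack.
So u = True.
Try v = False:
  (NOT u OR v OR w) forces w = True.
  clause (v OR NOT w) is falsified — backtrack.
So v = True.
  then (NOT v OR NOT w) forces w = False.
Set g = False.
  then (g OR s OR w) forces s = True.
  then (NOT e OR NOT s) forces e = False.
All clauses satisfied.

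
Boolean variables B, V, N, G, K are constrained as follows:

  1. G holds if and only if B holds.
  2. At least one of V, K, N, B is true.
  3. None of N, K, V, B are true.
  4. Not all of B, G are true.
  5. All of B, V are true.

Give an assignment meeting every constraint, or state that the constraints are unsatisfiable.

Case B = True:
  Constraint (3) is violated (B=T) — contradiction.
Case B = False:
  Constraint (5) is violated (B=F) — contradiction.
Both cases fail — unsatisfiable.

No satisfying assignment exists.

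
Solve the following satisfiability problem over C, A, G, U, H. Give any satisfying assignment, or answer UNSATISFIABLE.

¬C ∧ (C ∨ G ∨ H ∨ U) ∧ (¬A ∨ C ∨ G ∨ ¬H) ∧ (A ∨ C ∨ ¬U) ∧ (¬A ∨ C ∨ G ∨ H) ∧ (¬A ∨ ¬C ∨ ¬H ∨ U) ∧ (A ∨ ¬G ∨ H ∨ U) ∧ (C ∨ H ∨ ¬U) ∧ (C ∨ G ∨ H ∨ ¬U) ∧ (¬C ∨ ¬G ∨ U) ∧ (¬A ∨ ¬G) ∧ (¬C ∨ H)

Unit clause (¬C) forces C = False.
Set A = False.
  then (A ∨ C ∨ ¬U) forces U = False.
Set G = True.
  then (A ∨ ¬G ∨ H ∨ U) forces H = True.
All clauses satisfied.

C=F, A=F, G=T, U=F, H=T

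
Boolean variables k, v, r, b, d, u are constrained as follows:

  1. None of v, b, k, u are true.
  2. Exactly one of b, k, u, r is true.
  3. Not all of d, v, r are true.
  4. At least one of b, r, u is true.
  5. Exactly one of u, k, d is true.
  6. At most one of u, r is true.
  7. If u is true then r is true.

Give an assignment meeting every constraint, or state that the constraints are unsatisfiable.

k: False, v: False, r: True, b: False, d: True, u: False

  (1) {v, b, k, u}: 0 true — none ✓
  (2) {b, k, u, r}: 1 true — exactly one ✓
  (3) {d, v, r}: 2/3 true — not all ✓
  (4) {b, r, u}: 1 true — at least one ✓
  (5) {u, k, d}: 1 true — exactly one ✓
  (6) {u, r}: 1 true — at most one ✓
  (7) u=F ⇒ r: vacuous ✓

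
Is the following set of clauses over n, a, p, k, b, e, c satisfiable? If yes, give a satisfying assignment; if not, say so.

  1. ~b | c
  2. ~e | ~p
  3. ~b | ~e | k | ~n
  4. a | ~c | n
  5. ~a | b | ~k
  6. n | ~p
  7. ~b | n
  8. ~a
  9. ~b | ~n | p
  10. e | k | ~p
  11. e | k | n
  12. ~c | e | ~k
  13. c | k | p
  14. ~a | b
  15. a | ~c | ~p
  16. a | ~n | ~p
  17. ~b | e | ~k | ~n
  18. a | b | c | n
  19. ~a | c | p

Unit clause (~a) forces a = False.
Try n = False:
  (a | ~c | n) forces c = False.
  (~b | c) forces b = False.
  clause (a | b | c | n) is falsified — backtrack.
So n = True.
  then (a | ~n | ~p) forces p = False.
  then (~b | ~n | p) forces b = False.
Set k = True.
Set e = True.
Set c = False.
All clauses satisfied.

n = True, a = False, p = False, k = True, b = False, e = True, c = False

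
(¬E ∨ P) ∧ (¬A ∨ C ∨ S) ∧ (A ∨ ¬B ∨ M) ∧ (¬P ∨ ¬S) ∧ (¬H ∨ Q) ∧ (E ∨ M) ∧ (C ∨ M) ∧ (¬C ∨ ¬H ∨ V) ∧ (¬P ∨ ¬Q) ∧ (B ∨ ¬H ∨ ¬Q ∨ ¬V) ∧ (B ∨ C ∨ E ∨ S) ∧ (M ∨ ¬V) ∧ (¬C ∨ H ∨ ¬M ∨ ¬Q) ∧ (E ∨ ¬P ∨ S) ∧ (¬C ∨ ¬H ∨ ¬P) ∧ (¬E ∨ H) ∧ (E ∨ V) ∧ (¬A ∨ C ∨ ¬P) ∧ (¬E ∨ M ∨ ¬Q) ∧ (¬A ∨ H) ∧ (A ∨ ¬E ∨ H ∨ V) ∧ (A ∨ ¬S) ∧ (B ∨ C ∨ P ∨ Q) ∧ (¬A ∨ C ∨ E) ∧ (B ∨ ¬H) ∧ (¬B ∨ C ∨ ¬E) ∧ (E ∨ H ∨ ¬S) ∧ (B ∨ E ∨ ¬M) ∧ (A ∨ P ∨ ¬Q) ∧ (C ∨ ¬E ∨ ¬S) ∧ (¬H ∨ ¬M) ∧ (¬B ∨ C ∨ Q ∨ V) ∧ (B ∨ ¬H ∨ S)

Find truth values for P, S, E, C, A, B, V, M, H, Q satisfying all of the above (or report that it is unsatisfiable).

P: False, S: False, E: False, C: True, A: False, B: True, V: True, M: True, H: False, Q: False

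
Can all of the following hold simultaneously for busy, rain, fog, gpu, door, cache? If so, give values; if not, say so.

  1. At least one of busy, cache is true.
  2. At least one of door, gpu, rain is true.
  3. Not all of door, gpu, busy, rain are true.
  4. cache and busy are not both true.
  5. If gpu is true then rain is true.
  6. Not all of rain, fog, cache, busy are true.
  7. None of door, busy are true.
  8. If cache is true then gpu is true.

busy = False, rain = True, fog = True, gpu = True, door = False, cache = True

  (1) {busy, cache}: 1 true — at least one ✓
  (2) {door, gpu, rain}: 2 true — at least one ✓
  (3) {door, gpu, busy, rain}: 2/4 true — not all ✓
  (4) cache=T, busy=F — not both ✓
  (5) gpu=T ⇒ rain: T ✓
  (6) {rain, fog, cache, busy}: 3/4 true — not all ✓
  (7) {door, busy}: 0 true — none ✓
  (8) cache=T ⇒ gpu: T ✓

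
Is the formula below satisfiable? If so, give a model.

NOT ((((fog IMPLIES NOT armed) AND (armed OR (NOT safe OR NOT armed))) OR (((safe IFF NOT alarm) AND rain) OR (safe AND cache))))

armed = True; alarm = False; safe = False; fog = True; cache = False; rain = True

  NOT ((((fog IMPLIES NOT armed) AND (armed OR (NOT safe OR NOT armed))) OR (((safe IFF NOT alarm) AND rain) OR (safe AND cache)))) = True
    ((fog IMPLIES NOT armed) AND (armed OR (NOT safe OR NOT armed))) OR (((safe IFF NOT alarm) AND rain) OR (safe AND cache)) = False
      (fog IMPLIES NOT armed) AND (armed OR (NOT safe OR NOT armed)) = False
        fog IMPLIES NOT armed = False
          NOT armed = False
        armed OR (NOT safe OR NOT armed) = True
          NOT safe OR NOT armed = True
            NOT safe = True
            NOT armed = False
      ((safe IFF NOT alarm) AND rain) OR (safe AND cache) = False
        (safe IFF NOT alarm) AND rain = False
          safe IFF NOT alarm = False
            NOT alarm = True
        safe AND cache = False
The formula evaluates to True.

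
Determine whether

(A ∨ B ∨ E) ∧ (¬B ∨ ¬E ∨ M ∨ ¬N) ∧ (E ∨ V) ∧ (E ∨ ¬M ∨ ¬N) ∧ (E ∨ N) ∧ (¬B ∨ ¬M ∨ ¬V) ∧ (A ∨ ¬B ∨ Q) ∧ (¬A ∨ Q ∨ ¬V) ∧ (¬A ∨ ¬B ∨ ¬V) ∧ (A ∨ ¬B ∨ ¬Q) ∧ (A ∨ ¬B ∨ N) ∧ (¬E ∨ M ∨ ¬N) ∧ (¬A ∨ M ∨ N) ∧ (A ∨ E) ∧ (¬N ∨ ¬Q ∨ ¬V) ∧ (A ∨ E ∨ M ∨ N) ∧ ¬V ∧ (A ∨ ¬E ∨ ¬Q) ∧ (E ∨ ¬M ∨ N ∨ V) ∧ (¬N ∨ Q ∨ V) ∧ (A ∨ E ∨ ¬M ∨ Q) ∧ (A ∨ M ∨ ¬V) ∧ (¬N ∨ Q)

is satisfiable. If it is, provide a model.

Q: False; E: True; M: False; A: False; B: False; N: False; V: False

Unit clause (¬V) forces V = False.
In (E ∨ V) only E is left, so E = True.
Set Q = False.
  then (¬N ∨ Q ∨ V) forces N = False.
Set M = False.
  then (¬A ∨ M ∨ N) forces A = False.
  then (A ∨ ¬B ∨ Q) forces B = False.
All clauses satisfied.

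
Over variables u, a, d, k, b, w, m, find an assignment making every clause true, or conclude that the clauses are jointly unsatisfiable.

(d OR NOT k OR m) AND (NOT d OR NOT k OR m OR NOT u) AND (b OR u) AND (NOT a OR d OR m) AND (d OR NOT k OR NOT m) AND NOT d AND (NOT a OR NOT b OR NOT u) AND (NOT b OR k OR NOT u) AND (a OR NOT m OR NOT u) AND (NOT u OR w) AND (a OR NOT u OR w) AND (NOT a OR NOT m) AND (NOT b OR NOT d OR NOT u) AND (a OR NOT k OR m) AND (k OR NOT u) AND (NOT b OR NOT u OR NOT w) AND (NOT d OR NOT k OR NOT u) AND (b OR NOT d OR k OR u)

Unit clause (NOT d) forces d = False.
Try u = True:
  (NOT u OR w) forces w = True.
  (k OR NOT u) forces k = True.
  (d OR NOT k OR m) forces m = True.
  clause (d OR NOT k OR NOT m) is falsified — backtrack.
So u = False.
  then (b OR u) forces b = True.
Set a = False.
Set k = False.
Set w = True.
Set m = True.
All clauses satisfied.

u = False, a = False, d = False, k = False, b = True, w = True, m = True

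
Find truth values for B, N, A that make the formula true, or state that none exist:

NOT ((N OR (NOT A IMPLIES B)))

B = False, N = False, A = False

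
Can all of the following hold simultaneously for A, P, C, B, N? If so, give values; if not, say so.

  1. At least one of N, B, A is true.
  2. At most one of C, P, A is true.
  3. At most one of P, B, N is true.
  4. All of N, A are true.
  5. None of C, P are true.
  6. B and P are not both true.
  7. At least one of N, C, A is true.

A=T, P=F, C=F, B=F, N=T

  (1) {N, B, A}: 2 true — at least one ✓
  (2) {C, P, A}: 1 true — at most one ✓
  (3) {P, B, N}: 1 true — at most one ✓
  (4) {N, A}: all 2 true ✓
  (5) {C, P}: 0 true — none ✓
  (6) B=F, P=F — not both ✓
  (7) {N, C, A}: 2 true — at least one ✓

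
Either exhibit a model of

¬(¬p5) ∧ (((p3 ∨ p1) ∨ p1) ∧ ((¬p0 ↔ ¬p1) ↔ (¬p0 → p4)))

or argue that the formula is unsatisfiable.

p0=F, p1=T, p3=F, p4=F, p5=T

  ¬(¬p5) = True
    ¬p5 = False
  ((p3 ∨ p1) ∨ p1) ∧ ((¬p0 ↔ ¬p1) ↔ (¬p0 → p4)) = True
    (p3 ∨ p1) ∨ p1 = True
      p3 ∨ p1 = True
    (¬p0 ↔ ¬p1) ↔ (¬p0 → p4) = True
      ¬p0 ↔ ¬p1 = False
        ¬p0 = True
        ¬p1 = False
      ¬p0 → p4 = False
        ¬p0 = True
Both conjuncts True, so the formula holds.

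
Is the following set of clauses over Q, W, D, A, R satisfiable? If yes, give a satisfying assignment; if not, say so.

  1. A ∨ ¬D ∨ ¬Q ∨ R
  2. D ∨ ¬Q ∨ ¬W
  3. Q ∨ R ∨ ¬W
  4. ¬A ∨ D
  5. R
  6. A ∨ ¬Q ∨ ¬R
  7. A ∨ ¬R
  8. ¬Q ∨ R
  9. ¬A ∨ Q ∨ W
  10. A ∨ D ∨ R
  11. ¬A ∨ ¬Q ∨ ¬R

Unit clause (R) forces R = True.
In (A ∨ ¬R) only A is left, so A = True.
In (¬A ∨ ¬Q ∨ ¬R) only ¬Q is left, so Q = False.
In (¬A ∨ D) only D is left, so D = True.
In (¬A ∨ Q ∨ W) only W is left, so W = True.
All clauses satisfied.

Q: False, W: True, D: True, A: True, R: True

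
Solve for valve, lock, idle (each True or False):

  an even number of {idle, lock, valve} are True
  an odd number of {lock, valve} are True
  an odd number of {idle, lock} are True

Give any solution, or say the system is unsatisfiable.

valve = True, lock = False, idle = True

{idle, lock, valve}: 2 true → even ✓
{lock, valve}: 1 true → odd ✓
{idle, lock}: 1 true → odd ✓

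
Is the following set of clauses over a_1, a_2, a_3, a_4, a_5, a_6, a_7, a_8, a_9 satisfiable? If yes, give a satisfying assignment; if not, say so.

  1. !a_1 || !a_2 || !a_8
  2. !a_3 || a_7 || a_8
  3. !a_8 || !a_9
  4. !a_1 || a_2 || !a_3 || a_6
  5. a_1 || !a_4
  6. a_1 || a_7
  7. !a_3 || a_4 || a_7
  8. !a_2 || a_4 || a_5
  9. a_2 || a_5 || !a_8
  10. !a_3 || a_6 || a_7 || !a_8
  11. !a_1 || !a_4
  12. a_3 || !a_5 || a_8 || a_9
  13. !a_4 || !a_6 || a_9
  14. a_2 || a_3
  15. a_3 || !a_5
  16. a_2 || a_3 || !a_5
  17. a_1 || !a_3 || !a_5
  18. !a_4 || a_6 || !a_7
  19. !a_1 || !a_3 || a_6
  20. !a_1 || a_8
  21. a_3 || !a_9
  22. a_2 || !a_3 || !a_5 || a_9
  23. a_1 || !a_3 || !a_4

Set a_1 = False.
  then (a_1 || !a_4) forces a_4 = False.
  then (a_1 || a_7) forces a_7 = True.
Try a_2 = True:
  (!a_2 || a_4 || a_5) forces a_5 = True.
  (a_3 || !a_5) forces a_3 = True.
  clause (a_1 || !a_3 || !a_5) is falsified — backtrack.
So a_2 = False.
  then (a_2 || a_3) forces a_3 = True.
  then (a_1 || !a_3 || !a_5) forces a_5 = False.
  then (a_2 || a_5 || !a_8) forces a_8 = False.
Set a_6 = True.
Set a_9 = True.
All clauses satisfied.

a_1 = False, a_2 = False, a_3 = True, a_4 = False, a_5 = False, a_6 = True, a_7 = True, a_8 = False, a_9 = True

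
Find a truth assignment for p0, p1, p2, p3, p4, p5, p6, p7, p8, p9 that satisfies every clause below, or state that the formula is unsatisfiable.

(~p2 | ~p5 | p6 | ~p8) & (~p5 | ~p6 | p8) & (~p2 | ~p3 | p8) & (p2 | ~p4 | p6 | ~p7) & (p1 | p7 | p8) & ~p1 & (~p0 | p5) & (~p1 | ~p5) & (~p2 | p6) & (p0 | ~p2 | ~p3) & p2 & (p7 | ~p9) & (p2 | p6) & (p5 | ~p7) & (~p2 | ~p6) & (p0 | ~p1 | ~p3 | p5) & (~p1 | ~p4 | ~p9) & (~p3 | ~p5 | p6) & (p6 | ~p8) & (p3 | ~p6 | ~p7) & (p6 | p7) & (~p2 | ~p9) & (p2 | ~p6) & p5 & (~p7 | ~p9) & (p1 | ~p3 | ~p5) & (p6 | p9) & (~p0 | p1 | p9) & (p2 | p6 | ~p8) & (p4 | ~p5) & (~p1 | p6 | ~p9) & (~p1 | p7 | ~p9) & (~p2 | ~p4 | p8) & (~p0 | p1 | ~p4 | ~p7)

UNSATISFIABLE

Case p1 = True:
  Clause (~p1) is falsified — contradiction.
Case p1 = False:
  (p2) forces p2 = True.
  (~p2 | p6) forces p6 = True.
  Clause (~p2 | ~p6) is falsified — contradiction.
Both cases fail, so the formula is unsatisfiable.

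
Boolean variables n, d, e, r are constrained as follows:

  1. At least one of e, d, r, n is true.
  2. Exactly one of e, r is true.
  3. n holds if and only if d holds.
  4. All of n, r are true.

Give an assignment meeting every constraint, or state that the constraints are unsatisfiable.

n = True, d = True, e = False, r = True

  (1) {e, d, r, n}: 3 true — at least one ✓
  (2) {e, r}: 1 true — exactly one ✓
  (3) n=T, d=T — same ✓
  (4) {n, r}: all 2 true ✓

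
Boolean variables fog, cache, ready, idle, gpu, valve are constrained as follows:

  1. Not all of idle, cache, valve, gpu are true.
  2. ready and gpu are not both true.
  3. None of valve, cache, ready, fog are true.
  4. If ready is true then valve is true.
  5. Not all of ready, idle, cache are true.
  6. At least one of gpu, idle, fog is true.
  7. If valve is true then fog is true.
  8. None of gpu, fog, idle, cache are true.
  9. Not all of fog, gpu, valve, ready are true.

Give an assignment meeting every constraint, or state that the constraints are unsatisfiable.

Unsatisfiable

Case cache = True:
  Constraint (3) is violated (cache=T) — contradiction.
Case cache = False:
  (3) forces valve = False.
  (3) forces ready = False.
  (3) forces fog = False.
  (8) forces gpu = False.
  (6) with gpu=F, fog=F forces idle = True.
  Constraint (8) is violated (idle=T) — contradiction.
Both cases fail — unsatisfiable.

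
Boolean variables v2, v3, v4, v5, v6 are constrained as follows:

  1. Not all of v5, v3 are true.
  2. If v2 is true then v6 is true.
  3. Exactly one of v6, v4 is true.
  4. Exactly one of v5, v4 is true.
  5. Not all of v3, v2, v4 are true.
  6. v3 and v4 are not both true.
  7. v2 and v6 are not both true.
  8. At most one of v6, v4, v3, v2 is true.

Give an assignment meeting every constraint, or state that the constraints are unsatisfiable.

v2=F, v3=F, v4=F, v5=T, v6=T

  (1) {v5, v3}: 1/2 true — not all ✓
  (2) v2=F ⇒ v6: vacuous ✓
  (3) {v6, v4}: 1 true — exactly one ✓
  (4) {v5, v4}: 1 true — exactly one ✓
  (5) {v3, v2, v4}: 0/3 true — not all ✓
  (6) v3=F, v4=F — not both ✓
  (7) v2=F, v6=T — not both ✓
  (8) {v6, v4, v3, v2}: 1 true — at most one ✓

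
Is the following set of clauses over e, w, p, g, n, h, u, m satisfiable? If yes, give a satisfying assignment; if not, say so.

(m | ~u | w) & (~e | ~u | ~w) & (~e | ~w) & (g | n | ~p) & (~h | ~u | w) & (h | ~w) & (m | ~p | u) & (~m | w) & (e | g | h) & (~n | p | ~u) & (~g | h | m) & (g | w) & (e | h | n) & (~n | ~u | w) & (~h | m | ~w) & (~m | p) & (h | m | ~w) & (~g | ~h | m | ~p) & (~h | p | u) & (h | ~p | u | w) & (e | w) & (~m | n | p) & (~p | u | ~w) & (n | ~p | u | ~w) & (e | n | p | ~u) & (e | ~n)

e: False, w: True, p: True, g: True, n: False, h: True, u: True, m: True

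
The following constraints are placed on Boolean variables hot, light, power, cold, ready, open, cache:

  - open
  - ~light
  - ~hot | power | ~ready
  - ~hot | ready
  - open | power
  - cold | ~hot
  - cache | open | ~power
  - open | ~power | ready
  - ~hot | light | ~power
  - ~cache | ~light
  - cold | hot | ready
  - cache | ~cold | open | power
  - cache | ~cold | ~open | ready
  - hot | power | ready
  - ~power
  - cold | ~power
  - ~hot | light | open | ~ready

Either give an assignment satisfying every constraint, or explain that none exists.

hot = False; light = False; power = False; cold = True; ready = True; open = True; cache = False

Unit clause (open) forces open = True.
Unit clause (~light) forces light = False.
Unit clause (~power) forces power = False.
Set hot = False.
  then (hot | power | ready) forces ready = True.
Set cold = True.
Set cache = False.
All clauses satisfied.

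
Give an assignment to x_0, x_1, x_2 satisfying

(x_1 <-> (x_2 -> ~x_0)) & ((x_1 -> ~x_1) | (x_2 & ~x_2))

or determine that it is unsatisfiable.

x_0=T, x_1=F, x_2=T

  x_1 <-> (x_2 -> ~x_0) = True
    x_2 -> ~x_0 = False
      ~x_0 = False
  (x_1 -> ~x_1) | (x_2 & ~x_2) = True
    x_1 -> ~x_1 = True
      ~x_1 = True
    x_2 & ~x_2 = False
      ~x_2 = False
Both conjuncts True, so the formula holds.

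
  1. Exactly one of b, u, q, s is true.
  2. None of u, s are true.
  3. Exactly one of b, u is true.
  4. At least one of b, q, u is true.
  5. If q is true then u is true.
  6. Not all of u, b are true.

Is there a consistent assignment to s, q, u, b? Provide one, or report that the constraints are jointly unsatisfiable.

s = False, q = False, u = False, b = True

  (1) {b, u, q, s}: 1 true — exactly one ✓
  (2) {u, s}: 0 true — none ✓
  (3) {b, u}: 1 true — exactly one ✓
  (4) {b, q, u}: 1 true — at least one ✓
  (5) q=F ⇒ u: vacuous ✓
  (6) {u, b}: 1/2 true — not all ✓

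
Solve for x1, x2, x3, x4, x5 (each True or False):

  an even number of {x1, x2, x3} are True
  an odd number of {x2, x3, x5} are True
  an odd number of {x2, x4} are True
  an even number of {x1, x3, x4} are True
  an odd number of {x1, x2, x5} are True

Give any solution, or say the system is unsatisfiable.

Adding constraints 1, 3, 4 mod 2: every variable appears an even number of times on the left, so the left side is 0.
But the right sides sum to 1 (mod 2). 0 ≠ 1 — the system is inconsistent.

No satisfying assignment exists.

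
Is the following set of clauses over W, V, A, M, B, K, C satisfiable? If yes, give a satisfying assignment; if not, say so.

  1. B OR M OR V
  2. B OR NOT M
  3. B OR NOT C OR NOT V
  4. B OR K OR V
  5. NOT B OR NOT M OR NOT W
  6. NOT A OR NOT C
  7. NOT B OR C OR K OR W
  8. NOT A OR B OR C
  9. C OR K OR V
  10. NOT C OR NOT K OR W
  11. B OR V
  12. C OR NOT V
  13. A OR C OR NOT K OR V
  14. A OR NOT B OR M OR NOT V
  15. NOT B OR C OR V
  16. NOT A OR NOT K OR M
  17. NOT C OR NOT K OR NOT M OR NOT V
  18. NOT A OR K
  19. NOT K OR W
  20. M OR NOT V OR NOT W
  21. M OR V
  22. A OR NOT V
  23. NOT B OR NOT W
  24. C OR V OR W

W: False, V: False, A: False, M: True, B: True, K: False, C: True

Set W = False.
  then (NOT K OR W) forces K = False.
  then (NOT A OR K) forces A = False.
  then (A OR NOT V) forces V = False.
  then (C OR V OR W) forces C = True.
  then (B OR K OR V) forces B = True.
  then (M OR V) forces M = True.
All clauses satisfied.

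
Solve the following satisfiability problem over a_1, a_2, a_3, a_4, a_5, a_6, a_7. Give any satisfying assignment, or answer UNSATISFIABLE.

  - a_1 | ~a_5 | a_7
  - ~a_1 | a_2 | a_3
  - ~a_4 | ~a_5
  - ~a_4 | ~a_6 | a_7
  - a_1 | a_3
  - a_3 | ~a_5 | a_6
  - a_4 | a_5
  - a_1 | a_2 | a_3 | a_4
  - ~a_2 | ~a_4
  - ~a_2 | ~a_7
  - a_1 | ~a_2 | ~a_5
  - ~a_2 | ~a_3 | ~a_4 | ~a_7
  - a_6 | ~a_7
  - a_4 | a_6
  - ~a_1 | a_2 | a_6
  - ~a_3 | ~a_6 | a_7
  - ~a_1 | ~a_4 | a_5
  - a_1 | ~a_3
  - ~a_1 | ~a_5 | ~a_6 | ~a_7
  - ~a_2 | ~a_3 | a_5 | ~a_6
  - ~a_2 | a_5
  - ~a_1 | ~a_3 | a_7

Try a_1 = False:
  (a_1 | a_3) forces a_3 = True.
  clause (a_1 | ~a_3) is falsified — backtrack.
So a_1 = True.
Set a_2 = True.
  then (~a_2 | ~a_4) forces a_4 = False.
  then (~a_2 | ~a_7) forces a_7 = False.
  then (a_4 | a_6) forces a_6 = True.
  then (~a_3 | ~a_6 | a_7) forces a_3 = False.
  then (~a_2 | a_5) forces a_5 = True.
All clauses satisfied.

a_1 = True, a_2 = True, a_3 = False, a_4 = False, a_5 = True, a_6 = True, a_7 = False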